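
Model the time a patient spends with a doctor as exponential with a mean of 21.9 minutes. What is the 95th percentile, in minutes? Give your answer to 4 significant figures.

The rate is λ = 1/21.9 = 0.0456621 per minute.
Set 1 − e^(−λt) = 0.95, so t = −ln(0.05)/λ = 2.9957/0.0456621 ≈ 65.6065 minutes.

65.61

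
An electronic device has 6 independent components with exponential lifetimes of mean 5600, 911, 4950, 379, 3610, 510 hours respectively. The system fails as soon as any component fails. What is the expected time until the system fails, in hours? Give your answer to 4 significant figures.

The first failure time is exponential with rate Σλ_i = 1/5600 + 1/911 + 1/4950 + 1/379 + 1/3610 + 1/510 = 0.0063546 per hour.
E[min] = 1/Σλ = 1/0.0063546 = 157.366 hours.

157.4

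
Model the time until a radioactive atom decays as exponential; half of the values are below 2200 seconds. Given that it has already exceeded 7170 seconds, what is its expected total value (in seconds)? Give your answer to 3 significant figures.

10300

For an exponential, median = ln(2)/λ, so λ = ln 2 / 2200 = 0.000315067 per second.
By memorylessness, E[X | X > 7170] = 7170 + 1/λ = 7170 + 3173.93 = 10343.9 seconds.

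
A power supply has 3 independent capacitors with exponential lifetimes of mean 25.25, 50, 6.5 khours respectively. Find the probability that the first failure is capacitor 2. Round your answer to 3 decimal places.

0.094

Rates: λ_i = 1/mean_i → 0.039604, 0.02, 0.153846; Σλ = 0.21345.
P(capacitor 2 first) = λ_2/Σλ = 0.02/0.21345 ≈ 0.094.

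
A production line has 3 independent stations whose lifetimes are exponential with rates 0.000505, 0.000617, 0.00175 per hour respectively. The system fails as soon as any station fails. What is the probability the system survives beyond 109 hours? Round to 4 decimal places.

0.7312

The time to first failure is exponential with rate Σλ = 0.000505 + 0.000617 + 0.00175 = 0.002872.
P(min > 109) = e^(−0.002872·109) = e^(−0.31305) ≈ 0.7312.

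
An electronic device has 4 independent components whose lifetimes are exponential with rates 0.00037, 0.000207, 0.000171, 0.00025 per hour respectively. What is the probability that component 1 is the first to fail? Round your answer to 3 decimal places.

0.371

The time to first failure is exponential with rate Σλ = 0.00037 + 0.000207 + 0.000171 + 0.00025 = 0.000998.
P(component 1 first) = λ_1/Σλ = 0.00037/0.000998 ≈ 0.371.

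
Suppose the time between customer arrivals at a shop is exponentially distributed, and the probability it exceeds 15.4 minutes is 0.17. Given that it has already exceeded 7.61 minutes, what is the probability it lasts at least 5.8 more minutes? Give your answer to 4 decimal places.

0.5131

From e^(−λ·15.4) = 0.17, λ = −ln(0.17)/15.4 = 0.115062.
Memoryless: P(X > 7.61+5.8 | X > 7.61) = P(X > 5.8) = e^(−0.115062·5.8) ≈ 0.5131.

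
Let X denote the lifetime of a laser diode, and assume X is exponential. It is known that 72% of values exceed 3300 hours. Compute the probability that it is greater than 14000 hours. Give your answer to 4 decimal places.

e^(−λ·3300) = 0.72 ⇒ λ = −ln(0.72)/3300 = 0.0000995467.
P(X > 14000) = e^(−0.0000995467·14000) = e^(−1.3937) ≈ 0.2482.

0.2482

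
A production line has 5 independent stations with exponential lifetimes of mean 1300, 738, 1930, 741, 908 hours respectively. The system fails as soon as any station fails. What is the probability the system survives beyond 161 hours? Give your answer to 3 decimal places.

The first failure time is exponential with rate Σλ_i = 1/1300 + 1/738 + 1/1930 + 1/741 + 1/908 = 0.00509323 per hour.
P(min > 161) = e^(−0.00509323·161) = e^(−0.82001) ≈ 0.440.

0.440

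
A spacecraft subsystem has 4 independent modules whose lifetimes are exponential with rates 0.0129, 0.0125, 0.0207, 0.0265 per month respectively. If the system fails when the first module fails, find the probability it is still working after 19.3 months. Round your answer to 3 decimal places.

0.246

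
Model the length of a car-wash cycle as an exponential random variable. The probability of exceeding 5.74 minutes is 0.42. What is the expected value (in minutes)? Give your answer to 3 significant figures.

6.62

e^(−λ·5.74) = 0.42 ⇒ λ = −ln(0.42)/5.74 = 0.151133.
Mean = 1/λ = 6.61671 minutes.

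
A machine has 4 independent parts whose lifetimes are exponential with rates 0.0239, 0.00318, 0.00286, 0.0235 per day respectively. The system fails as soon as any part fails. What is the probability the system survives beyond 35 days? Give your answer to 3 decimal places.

The time to first failure is exponential with rate Σλ = 0.0239 + 0.00318 + 0.00286 + 0.0235 = 0.05344.
P(min > 35) = e^(−0.05344·35) = e^(−1.8704) ≈ 0.154.

0.154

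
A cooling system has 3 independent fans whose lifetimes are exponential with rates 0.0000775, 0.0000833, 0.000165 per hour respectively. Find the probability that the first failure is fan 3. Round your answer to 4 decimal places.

The time to first failure is exponential with rate Σλ = 0.0000775 + 0.0000833 + 0.000165 = 0.0003258.
P(fan 3 first) = λ_3/Σλ = 0.000165/0.0003258 ≈ 0.5064.

0.5064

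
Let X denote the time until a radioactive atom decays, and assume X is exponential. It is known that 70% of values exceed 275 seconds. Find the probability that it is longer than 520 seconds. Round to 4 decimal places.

0.5094

e^(−λ·275) = 0.70 ⇒ λ = −ln(0.70)/275 = 0.001297.
P(X > 520) = e^(−0.001297·520) = e^(−0.67444) ≈ 0.5094.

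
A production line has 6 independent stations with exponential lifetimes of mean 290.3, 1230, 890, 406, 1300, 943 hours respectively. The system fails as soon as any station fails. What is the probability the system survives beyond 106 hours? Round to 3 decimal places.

0.359

The first failure time is exponential with rate Σλ_i = 1/290.3 + 1/1230 + 1/890 + 1/406 + 1/1300 + 1/943 = 0.00967405 per hour.
P(min > 106) = e^(−0.00967405·106) = e^(−1.0254) ≈ 0.359.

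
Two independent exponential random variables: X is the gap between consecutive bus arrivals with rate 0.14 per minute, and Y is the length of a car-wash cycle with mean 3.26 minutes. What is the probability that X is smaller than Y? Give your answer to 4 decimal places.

0.3134

λ_1 = 0.14, λ_2 = 1/3.26 = 0.306748.
For independent exponentials, P(X < Y) = λ_1/(λ_1+λ_2) = 0.14/0.446748 ≈ 0.3134.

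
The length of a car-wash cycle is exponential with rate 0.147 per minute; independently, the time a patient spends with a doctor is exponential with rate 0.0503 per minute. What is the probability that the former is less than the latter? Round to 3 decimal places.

λ_1 = 0.147, λ_2 = 0.0503.
For independent exponentials, P(the former < the latter) = λ_1/(λ_1+λ_2) = 0.147/0.1973 ≈ 0.745.

0.745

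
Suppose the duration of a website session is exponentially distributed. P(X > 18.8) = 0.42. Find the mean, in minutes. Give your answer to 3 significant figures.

21.7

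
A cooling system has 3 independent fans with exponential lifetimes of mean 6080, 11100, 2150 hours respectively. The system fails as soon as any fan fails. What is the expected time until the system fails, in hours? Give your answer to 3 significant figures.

1390

The first failure time is exponential with rate Σλ_i = 1/6080 + 1/11100 + 1/2150 = 0.00071968 per hour.
E[min] = 1/Σλ = 1/0.00071968 = 1389.51 hours.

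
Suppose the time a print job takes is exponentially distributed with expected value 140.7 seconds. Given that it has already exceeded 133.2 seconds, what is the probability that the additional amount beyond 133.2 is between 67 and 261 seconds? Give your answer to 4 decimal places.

The rate is λ = 1/140.7 = 0.00710732 per second.
Memoryless: the residual past 133.2 is again Exp(λ).
P(67 < residual < 261) = e^(−λ·67) − e^(−λ·261) = 0.62115 − 0.15645 ≈ 0.4647.

0.4647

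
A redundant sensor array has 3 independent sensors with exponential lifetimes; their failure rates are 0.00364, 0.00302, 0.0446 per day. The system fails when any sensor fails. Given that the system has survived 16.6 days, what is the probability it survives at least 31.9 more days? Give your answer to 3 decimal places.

0.195

Time to first failure ~ Exp(Σλ) with Σλ = 0.05126.
By memorylessness, P(T > 16.6+31.9 | T > 16.6) = P(T > 31.9) = e^(−0.05126·31.9) ≈ 0.195.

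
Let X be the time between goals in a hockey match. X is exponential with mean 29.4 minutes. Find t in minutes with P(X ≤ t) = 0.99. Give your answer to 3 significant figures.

135

The rate is λ = 1/29.4 = 0.0340136 per minute.
Set 1 − e^(−λt) = 0.99, so t = −ln(0.01)/λ = 4.6052/0.0340136 ≈ 135.392 minutes.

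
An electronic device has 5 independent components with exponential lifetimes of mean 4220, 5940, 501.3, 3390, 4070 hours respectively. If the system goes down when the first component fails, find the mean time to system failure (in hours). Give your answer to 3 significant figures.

The first failure time is exponential with rate Σλ_i = 1/4220 + 1/5940 + 1/501.3 + 1/3390 + 1/4070 = 0.00294082 per hour.
E[min] = 1/Σλ = 1/0.00294082 = 340.042 hours.

340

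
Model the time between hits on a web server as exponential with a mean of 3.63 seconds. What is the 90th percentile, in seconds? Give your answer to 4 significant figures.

8.358

The rate is λ = 1/3.63 = 0.275482 per second.
Set 1 − e^(−λt) = 0.9, so t = −ln(0.1)/λ = 2.3026/0.275482 ≈ 8.35838 seconds.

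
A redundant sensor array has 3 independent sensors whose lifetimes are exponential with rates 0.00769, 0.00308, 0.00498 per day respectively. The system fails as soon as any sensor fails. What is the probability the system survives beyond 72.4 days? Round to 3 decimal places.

The time to first failure is exponential with rate Σλ = 0.00769 + 0.00308 + 0.00498 = 0.01575.
P(min > 72.4) = e^(−0.01575·72.4) = e^(−1.1403) ≈ 0.320.

0.320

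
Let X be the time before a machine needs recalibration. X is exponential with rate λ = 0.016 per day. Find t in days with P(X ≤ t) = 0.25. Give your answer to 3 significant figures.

Set 1 − e^(−λt) = 0.25, so t = −ln(0.75)/λ = 0.28768/0.016 ≈ 17.9801 days.

18.0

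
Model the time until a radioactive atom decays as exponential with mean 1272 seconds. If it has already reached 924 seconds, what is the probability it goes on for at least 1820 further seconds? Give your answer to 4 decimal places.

The rate is λ = 1/1272 = 0.000786164 per second.
By the memoryless property, P(X > 924+1820 | X > 924) = P(X > 1820).
P(X > 1820) = e^(−1.4308) ≈ 0.2391.

0.2391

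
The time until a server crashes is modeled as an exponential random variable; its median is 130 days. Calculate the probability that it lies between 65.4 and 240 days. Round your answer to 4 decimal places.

For an exponential, median = ln(2)/λ, so λ = ln 2 / 130 = 0.0053319 per day.
P(65.4 < X < 240) = e^(−λ·65.4) − e^(−λ·240) = 0.70560 − 0.27813 ≈ 0.4275.

0.4275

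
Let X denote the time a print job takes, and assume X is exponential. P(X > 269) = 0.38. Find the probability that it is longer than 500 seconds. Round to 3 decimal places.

0.166

e^(−λ·269) = 0.38 ⇒ λ = −ln(0.38)/269 = 0.00359697.
P(X > 500) = e^(−0.00359697·500) = e^(−1.7985) ≈ 0.166.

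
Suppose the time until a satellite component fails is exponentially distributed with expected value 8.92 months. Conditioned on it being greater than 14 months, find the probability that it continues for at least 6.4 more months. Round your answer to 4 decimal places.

The rate is λ = 1/8.92 = 0.112108 per month.
By the memoryless property, P(X > 14+6.4 | X > 14) = P(X > 6.4).
P(X > 6.4) = e^(−0.71749) ≈ 0.4880.

0.4880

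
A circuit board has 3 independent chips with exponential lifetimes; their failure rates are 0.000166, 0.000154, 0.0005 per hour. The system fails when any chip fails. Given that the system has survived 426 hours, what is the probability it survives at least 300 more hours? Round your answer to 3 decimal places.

Time to first failure ~ Exp(Σλ) with Σλ = 0.00082.
By memorylessness, P(T > 426+300 | T > 426) = P(T > 300) = e^(−0.00082·300) ≈ 0.782.

0.782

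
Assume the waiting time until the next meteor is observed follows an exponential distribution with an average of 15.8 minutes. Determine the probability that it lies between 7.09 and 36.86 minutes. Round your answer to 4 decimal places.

0.5414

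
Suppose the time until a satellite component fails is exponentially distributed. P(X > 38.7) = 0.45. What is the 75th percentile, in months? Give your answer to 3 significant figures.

67.2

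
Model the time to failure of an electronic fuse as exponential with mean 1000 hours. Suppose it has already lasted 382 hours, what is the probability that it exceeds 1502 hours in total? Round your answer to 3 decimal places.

The rate is λ = 1/1000 = 0.001 per hour.
By the memoryless property, P(X > 382+1120 | X > 382) = P(X > 1120).
P(X > 1120) = e^(−1.12) ≈ 0.326.

0.326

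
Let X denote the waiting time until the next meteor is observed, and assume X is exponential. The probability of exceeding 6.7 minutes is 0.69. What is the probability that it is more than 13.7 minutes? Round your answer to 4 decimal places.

0.4683

e^(−λ·6.7) = 0.69 ⇒ λ = −ln(0.69)/6.7 = 0.0553826.
P(X > 13.7) = e^(−0.0553826·13.7) = e^(−0.75874) ≈ 0.4683.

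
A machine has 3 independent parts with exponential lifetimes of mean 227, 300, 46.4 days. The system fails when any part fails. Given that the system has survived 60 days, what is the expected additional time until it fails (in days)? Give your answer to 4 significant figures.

First-failure rate Σλ = 1/227 + 1/300 + 1/46.4 = 0.0292903.
By memorylessness the expected residual is 1/Σλ = 34.1409 days, regardless of the 60 already elapsed.

34.14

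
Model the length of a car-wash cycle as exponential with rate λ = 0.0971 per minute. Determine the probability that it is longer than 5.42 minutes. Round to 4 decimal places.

0.5908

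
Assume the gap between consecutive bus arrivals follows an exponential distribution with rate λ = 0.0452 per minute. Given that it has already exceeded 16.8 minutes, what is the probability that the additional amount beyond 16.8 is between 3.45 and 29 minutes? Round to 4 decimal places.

Memoryless: the residual past 16.8 is again Exp(λ).
P(3.45 < residual < 29) = e^(−λ·3.45) − e^(−λ·29) = 0.85561 − 0.26960 ≈ 0.5860.

0.5860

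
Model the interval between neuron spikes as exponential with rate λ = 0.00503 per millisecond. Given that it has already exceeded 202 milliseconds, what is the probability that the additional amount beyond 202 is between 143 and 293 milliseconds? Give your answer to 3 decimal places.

0.258

Memoryless: the residual past 202 is again Exp(λ).
P(143 < residual < 293) = e^(−λ·143) − e^(−λ·293) = 0.48710 − 0.22906 ≈ 0.258.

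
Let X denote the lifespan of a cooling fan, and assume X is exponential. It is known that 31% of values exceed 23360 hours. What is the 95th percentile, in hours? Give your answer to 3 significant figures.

e^(−λ·23360) = 0.31 ⇒ λ = −ln(0.31)/23360 = 0.0000501363.
95th percentile: 1 − e^(−λt) = 0.95, t = −ln(0.05)/λ = 59751.8 hours.

59800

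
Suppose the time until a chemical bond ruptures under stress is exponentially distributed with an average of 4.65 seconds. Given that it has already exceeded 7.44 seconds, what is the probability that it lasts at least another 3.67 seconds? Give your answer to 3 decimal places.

The rate is λ = 1/4.65 = 0.215054 per second.
By the memoryless property, P(X > 7.44+3.67 | X > 7.44) = P(X > 3.67).
P(X > 3.67) = e^(−0.78925) ≈ 0.454.

0.454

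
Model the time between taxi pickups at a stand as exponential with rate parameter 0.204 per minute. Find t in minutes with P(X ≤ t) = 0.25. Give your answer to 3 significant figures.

Set 1 − e^(−λt) = 0.25, so t = −ln(0.75)/λ = 0.28768/0.204 ≈ 1.41021 minutes.

1.41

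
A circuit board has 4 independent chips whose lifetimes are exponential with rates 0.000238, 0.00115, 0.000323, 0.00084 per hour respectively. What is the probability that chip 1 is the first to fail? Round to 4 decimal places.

The time to first failure is exponential with rate Σλ = 0.000238 + 0.00115 + 0.000323 + 0.00084 = 0.002551.
P(chip 1 first) = λ_1/Σλ = 0.000238/0.002551 ≈ 0.0933.

0.0933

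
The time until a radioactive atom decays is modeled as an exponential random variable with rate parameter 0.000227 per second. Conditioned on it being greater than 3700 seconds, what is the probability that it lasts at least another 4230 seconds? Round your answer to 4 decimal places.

0.3828

By the memoryless property, P(X > 3700+4230 | X > 3700) = P(X > 4230).
P(X > 4230) = e^(−0.96021) ≈ 0.3828.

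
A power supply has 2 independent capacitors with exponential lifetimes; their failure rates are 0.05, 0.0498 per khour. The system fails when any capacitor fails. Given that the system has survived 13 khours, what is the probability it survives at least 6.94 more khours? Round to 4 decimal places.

0.5003

Time to first failure ~ Exp(Σλ) with Σλ = 0.0998.
By memorylessness, P(T > 13+6.94 | T > 13) = P(T > 6.94) = e^(−0.0998·6.94) ≈ 0.5003.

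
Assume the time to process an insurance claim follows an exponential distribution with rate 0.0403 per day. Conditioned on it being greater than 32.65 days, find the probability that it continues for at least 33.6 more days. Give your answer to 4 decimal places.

The exponential is memoryless, so the remaining time is again Exp(λ): the condition X > 32.65 is irrelevant.
P(X > 33.6) = e^(−1.3541) ≈ 0.2582.

0.2582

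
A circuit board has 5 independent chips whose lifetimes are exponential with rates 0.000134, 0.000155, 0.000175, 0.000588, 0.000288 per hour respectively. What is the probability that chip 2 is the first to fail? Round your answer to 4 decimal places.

0.1157

The time to first failure is exponential with rate Σλ = 0.000134 + 0.000155 + 0.000175 + 0.000588 + 0.000288 = 0.00134.
P(chip 2 first) = λ_2/Σλ = 0.000155/0.00134 ≈ 0.1157.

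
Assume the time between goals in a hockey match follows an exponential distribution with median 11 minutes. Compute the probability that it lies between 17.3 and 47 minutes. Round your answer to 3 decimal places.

0.284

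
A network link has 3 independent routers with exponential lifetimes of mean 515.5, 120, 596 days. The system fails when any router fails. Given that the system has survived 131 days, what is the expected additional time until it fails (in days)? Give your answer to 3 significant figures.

83.7

First-failure rate Σλ = 1/515.5 + 1/120 + 1/596 = 0.011951.
By memorylessness the expected residual is 1/Σλ = 83.6747 days, regardless of the 131 already elapsed.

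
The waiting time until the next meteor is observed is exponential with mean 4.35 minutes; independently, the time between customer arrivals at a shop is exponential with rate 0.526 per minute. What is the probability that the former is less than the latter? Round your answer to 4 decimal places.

λ_1 = 1/4.35 = 0.229885, λ_2 = 0.526.
For independent exponentials, P(the former < the latter) = λ_1/(λ_1+λ_2) = 0.229885/0.755885 ≈ 0.3041.

0.3041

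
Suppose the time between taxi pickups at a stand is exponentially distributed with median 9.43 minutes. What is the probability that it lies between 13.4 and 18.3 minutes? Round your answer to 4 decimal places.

0.1129

For an exponential, median = ln(2)/λ, so λ = ln 2 / 9.43 = 0.0735045 per minute.
P(13.4 < X < 18.3) = e^(−λ·13.4) − e^(−λ·18.3) = 0.37345 − 0.26051 ≈ 0.1129.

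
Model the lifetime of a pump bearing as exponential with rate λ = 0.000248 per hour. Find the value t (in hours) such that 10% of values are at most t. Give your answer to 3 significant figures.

425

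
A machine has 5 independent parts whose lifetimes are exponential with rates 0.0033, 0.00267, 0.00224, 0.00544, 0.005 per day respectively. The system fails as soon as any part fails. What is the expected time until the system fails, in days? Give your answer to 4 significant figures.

The time to first failure is exponential with rate Σλ = 0.0033 + 0.00267 + 0.00224 + 0.00544 + 0.005 = 0.01865.
E[min] = 1/Σλ = 1/0.01865 = 53.6193 days.

53.62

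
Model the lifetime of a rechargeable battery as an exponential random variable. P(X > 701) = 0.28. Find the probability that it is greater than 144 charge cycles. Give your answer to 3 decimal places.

e^(−λ·701) = 0.28 ⇒ λ = −ln(0.28)/701 = 0.00181593.
P(X > 144) = e^(−0.00181593·144) = e^(−0.26149) ≈ 0.770.

0.770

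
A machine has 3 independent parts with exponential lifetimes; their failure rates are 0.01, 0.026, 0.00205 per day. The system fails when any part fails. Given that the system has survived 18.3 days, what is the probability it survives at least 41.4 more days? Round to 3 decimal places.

Time to first failure ~ Exp(Σλ) with Σλ = 0.03805.
By memorylessness, P(T > 18.3+41.4 | T > 18.3) = P(T > 41.4) = e^(−0.03805·41.4) ≈ 0.207.

0.207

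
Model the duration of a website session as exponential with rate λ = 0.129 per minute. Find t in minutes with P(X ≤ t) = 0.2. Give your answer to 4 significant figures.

1.730

Set 1 − e^(−λt) = 0.2, so t = −ln(0.8)/λ = 0.22314/0.129 ≈ 1.72979 minutes.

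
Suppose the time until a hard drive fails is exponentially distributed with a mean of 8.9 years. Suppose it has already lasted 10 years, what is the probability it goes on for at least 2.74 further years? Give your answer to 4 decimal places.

The rate is λ = 1/8.9 = 0.11236 per year.
P(X > s+t | X > s) = e^(−λ(s+t))/e^(−λs) = e^(−λt), independent of s = 10.
P(X > 2.74) = e^(−0.30787) ≈ 0.7350.

0.7350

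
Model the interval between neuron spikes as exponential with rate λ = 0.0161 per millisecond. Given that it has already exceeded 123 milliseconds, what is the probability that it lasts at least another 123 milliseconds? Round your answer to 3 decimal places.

By the memoryless property, P(X > 123+123 | X > 123) = P(X > 123).
P(X > 123) = e^(−1.9803) ≈ 0.138.

0.138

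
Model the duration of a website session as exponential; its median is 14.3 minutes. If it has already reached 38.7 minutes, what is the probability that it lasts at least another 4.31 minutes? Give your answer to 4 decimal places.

0.8115

For an exponential, median = ln(2)/λ, so λ = ln 2 / 14.3 = 0.0484718 per minute.
P(X > s+t | X > s) = e^(−λ(s+t))/e^(−λs) = e^(−λt), independent of s = 38.7.
P(X > 4.31) = e^(−0.20891) ≈ 0.8115.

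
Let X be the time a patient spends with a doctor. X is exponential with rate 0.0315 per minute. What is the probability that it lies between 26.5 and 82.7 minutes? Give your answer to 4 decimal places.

0.3601

P(26.5 < X < 82.7) = e^(−λ·26.5) − e^(−λ·82.7) = 0.43398 − 0.07390 ≈ 0.3601.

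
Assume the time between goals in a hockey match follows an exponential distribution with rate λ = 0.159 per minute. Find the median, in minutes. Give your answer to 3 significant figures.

Set 1 − e^(−λt) = 0.5, so t = −ln(0.5)/λ = 0.69315/0.159 ≈ 4.35942 minutes.

4.36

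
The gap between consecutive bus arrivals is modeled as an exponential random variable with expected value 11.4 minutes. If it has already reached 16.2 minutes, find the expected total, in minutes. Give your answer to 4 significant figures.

The rate is λ = 1/11.4 = 0.0877193 per minute.
By memorylessness, E[X | X > 16.2] = 16.2 + 1/λ = 16.2 + 11.4 = 27.6 minutes.

27.60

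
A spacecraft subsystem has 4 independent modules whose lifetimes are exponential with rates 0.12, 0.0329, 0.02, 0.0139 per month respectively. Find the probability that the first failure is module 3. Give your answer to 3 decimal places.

The time to first failure is exponential with rate Σλ = 0.12 + 0.0329 + 0.02 + 0.0139 = 0.1868.
P(module 3 first) = λ_3/Σλ = 0.02/0.1868 ≈ 0.107.

0.107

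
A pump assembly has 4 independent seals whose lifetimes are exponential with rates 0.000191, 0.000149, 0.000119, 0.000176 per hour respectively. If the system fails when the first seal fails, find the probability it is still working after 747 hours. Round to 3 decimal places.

0.622

The time to first failure is exponential with rate Σλ = 0.000191 + 0.000149 + 0.000119 + 0.000176 = 0.000635.
P(min > 747) = e^(−0.000635·747) = e^(−0.47435) ≈ 0.622.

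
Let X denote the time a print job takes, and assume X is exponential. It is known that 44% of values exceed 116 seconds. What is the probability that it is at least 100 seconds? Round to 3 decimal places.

0.493

e^(−λ·116) = 0.44 ⇒ λ = −ln(0.44)/116 = 0.00707742.
P(X > 100) = e^(−0.00707742·100) = e^(−0.70774) ≈ 0.493.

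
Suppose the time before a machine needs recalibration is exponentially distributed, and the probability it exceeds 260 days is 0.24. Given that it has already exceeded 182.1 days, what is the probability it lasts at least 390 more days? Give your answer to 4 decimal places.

0.1176

From e^(−λ·260) = 0.24, λ = −ln(0.24)/260 = 0.00548891.
Memoryless: P(X > 182.1+390 | X > 182.1) = P(X > 390) = e^(−0.00548891·390) ≈ 0.1176.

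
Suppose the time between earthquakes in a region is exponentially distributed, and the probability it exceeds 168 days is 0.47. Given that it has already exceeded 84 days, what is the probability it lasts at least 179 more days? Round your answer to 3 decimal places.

0.447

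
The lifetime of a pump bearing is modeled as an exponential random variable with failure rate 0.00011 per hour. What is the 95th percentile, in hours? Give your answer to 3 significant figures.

Set 1 − e^(−λt) = 0.95, so t = −ln(0.05)/λ = 2.9957/0.00011 ≈ 27233.9 hours.

27200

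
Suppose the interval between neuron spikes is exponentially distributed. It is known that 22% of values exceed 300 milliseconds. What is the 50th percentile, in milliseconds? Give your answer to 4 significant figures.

e^(−λ·300) = 0.22 ⇒ λ = −ln(0.22)/300 = 0.00504709.
50th percentile: 1 − e^(−λt) = 0.5, t = −ln(0.5)/λ = 137.336 milliseconds.

137.3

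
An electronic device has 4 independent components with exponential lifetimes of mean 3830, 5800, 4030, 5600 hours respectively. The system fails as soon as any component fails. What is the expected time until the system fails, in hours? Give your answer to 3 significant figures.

The first failure time is exponential with rate Σλ_i = 1/3830 + 1/5800 + 1/4030 + 1/5600 = 0.000860221 per hour.
E[min] = 1/Σλ = 1/0.000860221 = 1162.49 hours.

1160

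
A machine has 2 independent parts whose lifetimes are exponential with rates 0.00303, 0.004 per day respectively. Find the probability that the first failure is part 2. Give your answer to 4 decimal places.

0.5690

The time to first failure is exponential with rate Σλ = 0.00303 + 0.004 = 0.00703.
P(part 2 first) = λ_2/Σλ = 0.004/0.00703 ≈ 0.5690.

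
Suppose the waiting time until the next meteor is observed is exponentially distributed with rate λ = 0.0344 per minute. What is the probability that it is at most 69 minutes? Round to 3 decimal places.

P(X ≤ 69) = 1 − e^(−λ·69) = 1 − e^(−2.3736) ≈ 0.907.

0.907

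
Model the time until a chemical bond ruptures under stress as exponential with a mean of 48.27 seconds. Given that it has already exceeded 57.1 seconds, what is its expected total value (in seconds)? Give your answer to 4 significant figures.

105.4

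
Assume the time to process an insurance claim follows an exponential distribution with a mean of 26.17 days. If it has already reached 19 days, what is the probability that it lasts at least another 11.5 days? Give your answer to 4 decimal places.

0.6444

The rate is λ = 1/26.17 = 0.0382117 per day.
P(X > s+t | X > s) = e^(−λ(s+t))/e^(−λs) = e^(−λt), independent of s = 19.
P(X > 11.5) = e^(−0.43943) ≈ 0.6444.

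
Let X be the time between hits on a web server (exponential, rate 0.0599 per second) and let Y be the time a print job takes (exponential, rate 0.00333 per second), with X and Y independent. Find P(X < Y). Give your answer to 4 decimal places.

λ_1 = 0.0599, λ_2 = 0.00333.
For independent exponentials, P(X < Y) = λ_1/(λ_1+λ_2) = 0.0599/0.06323 ≈ 0.9473.

0.9473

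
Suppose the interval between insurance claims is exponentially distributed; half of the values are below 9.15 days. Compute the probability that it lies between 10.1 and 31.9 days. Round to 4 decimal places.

For an exponential, median = ln(2)/λ, so λ = ln 2 / 9.15 = 0.0757538 per day.
P(10.1 < X < 31.9) = e^(−λ·10.1) − e^(−λ·31.9) = 0.46528 − 0.08923 ≈ 0.3761.

0.3761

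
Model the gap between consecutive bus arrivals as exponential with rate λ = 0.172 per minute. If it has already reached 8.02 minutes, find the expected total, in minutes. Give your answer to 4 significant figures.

13.83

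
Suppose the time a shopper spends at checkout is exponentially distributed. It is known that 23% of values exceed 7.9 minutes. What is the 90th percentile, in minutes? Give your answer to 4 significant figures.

e^(−λ·7.9) = 0.23 ⇒ λ = −ln(0.23)/7.9 = 0.186035.
90th percentile: 1 − e^(−λt) = 0.9, t = −ln(0.1)/λ = 12.3772 minutes.

12.38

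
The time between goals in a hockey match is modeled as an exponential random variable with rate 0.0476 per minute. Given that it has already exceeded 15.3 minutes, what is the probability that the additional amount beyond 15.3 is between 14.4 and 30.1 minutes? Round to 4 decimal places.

Memoryless: the residual past 15.3 is again Exp(λ).
P(14.4 < residual < 30.1) = e^(−λ·14.4) − e^(−λ·30.1) = 0.50387 − 0.23865 ≈ 0.2652.

0.2652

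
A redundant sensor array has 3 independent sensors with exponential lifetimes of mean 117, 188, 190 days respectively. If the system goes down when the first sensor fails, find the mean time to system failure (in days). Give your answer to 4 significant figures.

52.28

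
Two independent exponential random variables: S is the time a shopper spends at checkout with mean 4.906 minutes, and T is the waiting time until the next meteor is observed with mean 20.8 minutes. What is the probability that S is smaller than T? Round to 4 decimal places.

0.8091

λ_1 = 1/4.906 = 0.203832, λ_2 = 1/20.8 = 0.0480769.
For independent exponentials, P(S < T) = λ_1/(λ_1+λ_2) = 0.203832/0.251909 ≈ 0.8091.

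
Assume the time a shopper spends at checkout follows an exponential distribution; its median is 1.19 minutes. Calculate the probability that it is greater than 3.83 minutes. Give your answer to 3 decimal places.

For an exponential, median = ln(2)/λ, so λ = ln 2 / 1.19 = 0.582477 per minute.
P(X > 3.83) = e^(−λ·3.83) = e^(−2.2309) ≈ 0.107.

0.107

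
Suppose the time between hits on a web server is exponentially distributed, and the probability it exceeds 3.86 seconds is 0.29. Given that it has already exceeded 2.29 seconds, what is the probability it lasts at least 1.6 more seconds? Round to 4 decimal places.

0.5986

From e^(−λ·3.86) = 0.29, λ = −ln(0.29)/3.86 = 0.320693.
Memoryless: P(X > 2.29+1.6 | X > 2.29) = P(X > 1.6) = e^(−0.320693·1.6) ≈ 0.5986.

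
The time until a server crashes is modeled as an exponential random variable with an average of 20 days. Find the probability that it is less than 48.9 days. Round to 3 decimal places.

The rate is λ = 1/20 = 0.05 per day.
P(X ≤ 48.9) = 1 − e^(−λ·48.9) = 1 − e^(−2.445) ≈ 0.913.

0.913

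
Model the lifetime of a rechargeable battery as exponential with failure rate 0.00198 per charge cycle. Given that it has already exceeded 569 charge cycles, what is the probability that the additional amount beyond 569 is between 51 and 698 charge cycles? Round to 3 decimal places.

0.653

Memoryless: the residual past 569 is again Exp(λ).
P(51 < residual < 698) = e^(−λ·51) − e^(−λ·698) = 0.90395 − 0.25107 ≈ 0.653.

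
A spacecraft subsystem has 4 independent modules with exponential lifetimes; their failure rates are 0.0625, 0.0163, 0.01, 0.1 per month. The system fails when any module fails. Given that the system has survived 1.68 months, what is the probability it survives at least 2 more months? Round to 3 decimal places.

Time to first failure ~ Exp(Σλ) with Σλ = 0.1888.
By memorylessness, P(T > 1.68+2 | T > 1.68) = P(T > 2) = e^(−0.1888·2) ≈ 0.686.

0.686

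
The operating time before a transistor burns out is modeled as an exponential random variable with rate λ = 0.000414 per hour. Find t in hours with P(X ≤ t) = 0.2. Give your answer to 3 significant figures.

Set 1 − e^(−λt) = 0.2, so t = −ln(0.8)/λ = 0.22314/0.000414 ≈ 538.994 hours.

539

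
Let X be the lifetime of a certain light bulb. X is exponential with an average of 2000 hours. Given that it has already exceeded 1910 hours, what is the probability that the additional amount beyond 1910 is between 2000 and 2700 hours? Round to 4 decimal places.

0.1086

The rate is λ = 1/2000 = 0.0005 per hour.
Memoryless: the residual past 1910 is again Exp(λ).
P(2000 < residual < 2700) = e^(−λ·2000) − e^(−λ·2700) = 0.36788 − 0.25924 ≈ 0.1086.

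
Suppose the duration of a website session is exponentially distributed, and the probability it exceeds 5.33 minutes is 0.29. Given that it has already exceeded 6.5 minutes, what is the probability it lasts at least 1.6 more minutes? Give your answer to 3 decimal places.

0.690

From e^(−λ·5.33) = 0.29, λ = −ln(0.29)/5.33 = 0.232247.
Memoryless: P(X > 6.5+1.6 | X > 6.5) = P(X > 1.6) = e^(−0.232247·1.6) ≈ 0.690.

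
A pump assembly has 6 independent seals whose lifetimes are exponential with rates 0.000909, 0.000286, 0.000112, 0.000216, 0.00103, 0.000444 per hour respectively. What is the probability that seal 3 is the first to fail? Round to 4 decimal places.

0.0374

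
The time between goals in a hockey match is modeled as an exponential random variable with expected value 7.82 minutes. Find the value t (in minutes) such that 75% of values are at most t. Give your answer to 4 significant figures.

10.84

The rate is λ = 1/7.82 = 0.127877 per minute.
Set 1 − e^(−λt) = 0.75, so t = −ln(0.25)/λ = 1.3863/0.127877 ≈ 10.8408 minutes.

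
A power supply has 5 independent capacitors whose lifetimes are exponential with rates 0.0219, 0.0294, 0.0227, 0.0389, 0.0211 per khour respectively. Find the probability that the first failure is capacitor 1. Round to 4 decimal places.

0.1634

The time to first failure is exponential with rate Σλ = 0.0219 + 0.0294 + 0.0227 + 0.0389 + 0.0211 = 0.134.
P(capacitor 1 first) = λ_1/Σλ = 0.0219/0.134 ≈ 0.1634.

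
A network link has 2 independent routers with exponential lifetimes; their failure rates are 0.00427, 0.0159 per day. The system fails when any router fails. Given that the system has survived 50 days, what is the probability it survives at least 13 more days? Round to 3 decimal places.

0.769

Time to first failure ~ Exp(Σλ) with Σλ = 0.02017.
By memorylessness, P(T > 50+13 | T > 50) = P(T > 13) = e^(−0.02017·13) ≈ 0.769.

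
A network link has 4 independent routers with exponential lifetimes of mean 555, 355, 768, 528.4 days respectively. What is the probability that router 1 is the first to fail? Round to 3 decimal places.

Rates: λ_i = 1/mean_i → 0.0018018, 0.0028169, 0.00130208, 0.00189251; Σλ = 0.00781329.
P(router 1 first) = λ_1/Σλ = 0.0018018/0.00781329 ≈ 0.231.

0.231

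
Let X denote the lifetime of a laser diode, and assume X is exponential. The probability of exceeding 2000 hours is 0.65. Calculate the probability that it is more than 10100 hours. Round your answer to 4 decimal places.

e^(−λ·2000) = 0.65 ⇒ λ = −ln(0.65)/2000 = 0.000215391.
P(X > 10100) = e^(−0.000215391·10100) = e^(−2.1755) ≈ 0.1136.

0.1136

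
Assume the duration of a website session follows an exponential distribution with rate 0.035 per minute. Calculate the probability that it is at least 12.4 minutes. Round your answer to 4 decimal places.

0.6479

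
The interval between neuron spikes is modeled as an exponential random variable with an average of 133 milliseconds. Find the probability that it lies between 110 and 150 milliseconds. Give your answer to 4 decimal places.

0.1136

The rate is λ = 1/133 = 0.0075188 per millisecond.
P(110 < X < 150) = e^(−λ·110) − e^(−λ·150) = 0.43733 − 0.32374 ≈ 0.1136.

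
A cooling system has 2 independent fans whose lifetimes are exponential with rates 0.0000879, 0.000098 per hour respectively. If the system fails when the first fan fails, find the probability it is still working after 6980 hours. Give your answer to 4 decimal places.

0.2732

The time to first failure is exponential with rate Σλ = 0.0000879 + 0.000098 = 0.0001859.
P(min > 6980) = e^(−0.0001859·6980) = e^(−1.2976) ≈ 0.2732.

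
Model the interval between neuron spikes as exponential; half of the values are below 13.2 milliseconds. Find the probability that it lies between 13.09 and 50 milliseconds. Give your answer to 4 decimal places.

0.4305

For an exponential, median = ln(2)/λ, so λ = ln 2 / 13.2 = 0.0525112 per millisecond.
P(13.09 < X < 50) = e^(−λ·13.09) − e^(−λ·50) = 0.50290 − 0.07240 ≈ 0.4305.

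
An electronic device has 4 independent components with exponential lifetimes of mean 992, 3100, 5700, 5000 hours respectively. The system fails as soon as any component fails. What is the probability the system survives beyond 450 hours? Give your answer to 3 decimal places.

The first failure time is exponential with rate Σλ_i = 1/992 + 1/3100 + 1/5700 + 1/5000 = 0.00170608 per hour.
P(min > 450) = e^(−0.00170608·450) = e^(−0.76774) ≈ 0.464.

0.464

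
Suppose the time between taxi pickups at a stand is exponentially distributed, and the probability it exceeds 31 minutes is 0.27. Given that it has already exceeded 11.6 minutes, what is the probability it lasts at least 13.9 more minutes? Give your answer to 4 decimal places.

0.5559

From e^(−λ·31) = 0.27, λ = −ln(0.27)/31 = 0.0422366.
Memoryless: P(X > 11.6+13.9 | X > 11.6) = P(X > 13.9) = e^(−0.0422366·13.9) ≈ 0.5559.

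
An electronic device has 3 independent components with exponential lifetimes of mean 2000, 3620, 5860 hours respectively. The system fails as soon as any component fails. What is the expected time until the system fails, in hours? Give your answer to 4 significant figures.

1056

The first failure time is exponential with rate Σλ_i = 1/2000 + 1/3620 + 1/5860 = 0.000946892 per hour.
E[min] = 1/Σλ = 1/0.000946892 = 1056.09 hours.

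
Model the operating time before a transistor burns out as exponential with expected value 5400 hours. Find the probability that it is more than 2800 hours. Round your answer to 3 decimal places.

0.595

The rate is λ = 1/5400 = 0.000185185 per hour.
P(X > 2800) = e^(−λ·2800) = e^(−0.51852) ≈ 0.595.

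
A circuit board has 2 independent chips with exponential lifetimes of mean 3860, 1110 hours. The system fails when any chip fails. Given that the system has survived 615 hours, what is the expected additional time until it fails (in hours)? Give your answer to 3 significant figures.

862

First-failure rate Σλ = 1/3860 + 1/1110 = 0.00115997.
By memorylessness the expected residual is 1/Σλ = 862.093 hours, regardless of the 615 already elapsed.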